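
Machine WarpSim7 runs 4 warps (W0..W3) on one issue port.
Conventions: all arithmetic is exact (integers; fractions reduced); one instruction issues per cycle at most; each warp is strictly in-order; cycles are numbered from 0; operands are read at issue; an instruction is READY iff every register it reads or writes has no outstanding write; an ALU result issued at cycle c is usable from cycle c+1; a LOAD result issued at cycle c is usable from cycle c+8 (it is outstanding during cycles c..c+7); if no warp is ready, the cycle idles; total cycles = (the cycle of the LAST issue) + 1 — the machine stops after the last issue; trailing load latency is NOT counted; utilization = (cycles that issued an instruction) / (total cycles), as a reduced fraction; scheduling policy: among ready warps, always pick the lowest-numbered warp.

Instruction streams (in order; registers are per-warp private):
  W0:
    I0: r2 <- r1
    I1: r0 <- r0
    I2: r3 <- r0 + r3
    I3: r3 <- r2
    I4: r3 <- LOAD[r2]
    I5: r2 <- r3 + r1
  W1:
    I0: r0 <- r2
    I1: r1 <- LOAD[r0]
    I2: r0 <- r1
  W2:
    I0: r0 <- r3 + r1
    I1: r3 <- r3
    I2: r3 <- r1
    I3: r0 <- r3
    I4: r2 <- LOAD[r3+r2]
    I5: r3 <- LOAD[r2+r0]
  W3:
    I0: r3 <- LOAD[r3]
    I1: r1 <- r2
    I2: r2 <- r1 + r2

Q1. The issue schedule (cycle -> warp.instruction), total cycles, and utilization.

cycle 0: W0.I0
cycle 1: W0.I1
cycle 2: W0.I2
cycle 3: W0.I3
cycle 4: W0.I4
cycle 5: W1.I0
cycle 6: W1.I1
cycle 7: W2.I0
cycle 8: W2.I1
cycle 9: W2.I2
cycle 10: W2.I3
cycle 11: W2.I4
cycle 12: W0.I5
cycle 13: W3.I0
cycle 14: W1.I2
cycle 15: W3.I1
cycle 16: W3.I2
cycle 17: idle
cycle 18: idle
cycle 19: W2.I5

Answer: 20 cycles, utilization 9/10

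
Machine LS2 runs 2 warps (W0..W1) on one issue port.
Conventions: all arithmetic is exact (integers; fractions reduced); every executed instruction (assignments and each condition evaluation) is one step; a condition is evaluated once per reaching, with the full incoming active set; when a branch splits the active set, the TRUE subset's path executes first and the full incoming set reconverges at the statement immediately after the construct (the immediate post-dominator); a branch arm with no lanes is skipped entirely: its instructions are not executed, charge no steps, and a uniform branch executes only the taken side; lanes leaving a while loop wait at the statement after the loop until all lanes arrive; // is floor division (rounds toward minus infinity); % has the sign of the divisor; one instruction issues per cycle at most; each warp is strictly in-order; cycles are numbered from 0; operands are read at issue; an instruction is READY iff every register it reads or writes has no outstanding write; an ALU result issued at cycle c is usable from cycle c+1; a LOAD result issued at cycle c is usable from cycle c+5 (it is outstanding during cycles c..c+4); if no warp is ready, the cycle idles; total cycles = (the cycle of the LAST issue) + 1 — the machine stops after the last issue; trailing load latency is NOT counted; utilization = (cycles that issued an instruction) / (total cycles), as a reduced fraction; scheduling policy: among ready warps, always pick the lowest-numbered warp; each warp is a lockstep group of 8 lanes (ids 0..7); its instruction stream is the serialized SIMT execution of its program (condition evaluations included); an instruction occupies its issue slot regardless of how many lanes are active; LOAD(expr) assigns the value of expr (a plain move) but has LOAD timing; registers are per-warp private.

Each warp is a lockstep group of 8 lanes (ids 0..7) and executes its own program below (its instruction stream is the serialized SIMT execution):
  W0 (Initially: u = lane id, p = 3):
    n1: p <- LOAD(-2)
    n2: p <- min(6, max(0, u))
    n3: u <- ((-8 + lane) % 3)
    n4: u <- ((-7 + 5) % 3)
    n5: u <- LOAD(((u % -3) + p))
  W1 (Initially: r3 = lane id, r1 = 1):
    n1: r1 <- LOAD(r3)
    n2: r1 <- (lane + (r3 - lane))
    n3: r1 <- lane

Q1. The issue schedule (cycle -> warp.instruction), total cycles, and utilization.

cycle 0: W0.I0
cycle 1: W1.I0
cycle 2: idle
cycle 3: idle
cycle 4: idle
cycle 5: W0.I1
cycle 6: W0.I2
cycle 7: W0.I3
cycle 8: W0.I4
cycle 9: W1.I1
cycle 10: W1.I2

Answer: 11 cycles, utilization 8/11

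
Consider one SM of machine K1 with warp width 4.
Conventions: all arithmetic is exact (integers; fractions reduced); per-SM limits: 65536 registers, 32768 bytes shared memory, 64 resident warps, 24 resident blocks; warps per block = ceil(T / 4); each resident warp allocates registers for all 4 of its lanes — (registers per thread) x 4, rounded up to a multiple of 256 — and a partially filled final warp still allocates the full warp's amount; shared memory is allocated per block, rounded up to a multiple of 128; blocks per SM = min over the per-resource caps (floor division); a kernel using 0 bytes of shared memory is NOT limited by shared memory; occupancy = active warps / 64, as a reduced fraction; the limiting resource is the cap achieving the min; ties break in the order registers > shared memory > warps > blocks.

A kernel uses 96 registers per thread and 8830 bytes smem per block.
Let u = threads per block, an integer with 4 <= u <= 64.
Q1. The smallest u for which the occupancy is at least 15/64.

Answer: u = 17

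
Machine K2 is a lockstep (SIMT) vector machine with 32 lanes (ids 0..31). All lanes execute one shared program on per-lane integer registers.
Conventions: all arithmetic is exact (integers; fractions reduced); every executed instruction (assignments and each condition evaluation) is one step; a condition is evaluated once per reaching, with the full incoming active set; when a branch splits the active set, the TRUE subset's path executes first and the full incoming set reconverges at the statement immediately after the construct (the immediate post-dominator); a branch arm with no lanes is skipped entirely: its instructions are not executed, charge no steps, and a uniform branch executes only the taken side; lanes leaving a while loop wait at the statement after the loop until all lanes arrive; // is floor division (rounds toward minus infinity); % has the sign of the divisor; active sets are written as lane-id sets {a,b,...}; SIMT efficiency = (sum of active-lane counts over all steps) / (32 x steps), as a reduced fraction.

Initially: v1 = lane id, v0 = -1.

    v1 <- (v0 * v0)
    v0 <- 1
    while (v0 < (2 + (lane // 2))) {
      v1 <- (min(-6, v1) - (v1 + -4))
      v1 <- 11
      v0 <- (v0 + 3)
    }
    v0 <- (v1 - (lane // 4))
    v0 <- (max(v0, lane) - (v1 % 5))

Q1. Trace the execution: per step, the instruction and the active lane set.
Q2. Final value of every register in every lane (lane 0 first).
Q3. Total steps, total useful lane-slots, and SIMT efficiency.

step 0: v1 <- (v0 * v0)              {0,1,2,3,4,5,6,7,8,9,10,11,12,13,14,15,16,17,18,19,20,21,22,23,24,25,26,27,28,29,30,31}
step 1: v0 <- 1                      {0,1,2,3,4,5,6,7,8,9,10,11,12,13,14,15,16,17,18,19,20,21,22,23,24,25,26,27,28,29,30,31}
step 2: eval (v0 < (2 + (lane // 2))) {0,1,2,3,4,5,6,7,8,9,10,11,12,13,14,15,16,17,18,19,20,21,22,23,24,25,26,27,28,29,30,31}
step 3: v1 <- (min(-6, v1) - (v1 + -4)) {0,1,2,3,4,5,6,7,8,9,10,11,12,13,14,15,16,17,18,19,20,21,22,23,24,25,26,27,28,29,30,31}
step 4: v1 <- 11                     {0,1,2,3,4,5,6,7,8,9,10,11,12,13,14,15,16,17,18,19,20,21,22,23,24,25,26,27,28,29,30,31}
step 5: v0 <- (v0 + 3)               {0,1,2,3,4,5,6,7,8,9,10,11,12,13,14,15,16,17,18,19,20,21,22,23,24,25,26,27,28,29,30,31}
step 6: eval (v0 < (2 + (lane // 2))) {0,1,2,3,4,5,6,7,8,9,10,11,12,13,14,15,16,17,18,19,20,21,22,23,24,25,26,27,28,29,30,31}
step 7: v1 <- (min(-6, v1) - (v1 + -4)) {6,7,8,9,10,11,12,13,14,15,16,17,18,19,20,21,22,23,24,25,26,27,28,29,30,31}
step 8: v1 <- 11                     {6,7,8,9,10,11,12,13,14,15,16,17,18,19,20,21,22,23,24,25,26,27,28,29,30,31}
step 9: v0 <- (v0 + 3)               {6,7,8,9,10,11,12,13,14,15,16,17,18,19,20,21,22,23,24,25,26,27,28,29,30,31}
step 10: eval (v0 < (2 + (lane // 2))) {6,7,8,9,10,11,12,13,14,15,16,17,18,19,20,21,22,23,24,25,26,27,28,29,30,31}
step 11: v1 <- (min(-6, v1) - (v1 + -4)) {12,13,14,15,16,17,18,19,20,21,22,23,24,25,26,27,28,29,30,31}
step 12: v1 <- 11                     {12,13,14,15,16,17,18,19,20,21,22,23,24,25,26,27,28,29,30,31}
step 13: v0 <- (v0 + 3)               {12,13,14,15,16,17,18,19,20,21,22,23,24,25,26,27,28,29,30,31}
step 14: eval (v0 < (2 + (lane // 2))) {12,13,14,15,16,17,18,19,20,21,22,23,24,25,26,27,28,29,30,31}
step 15: v1 <- (min(-6, v1) - (v1 + -4)) {18,19,20,21,22,23,24,25,26,27,28,29,30,31}
step 16: v1 <- 11                     {18,19,20,21,22,23,24,25,26,27,28,29,30,31}
step 17: v0 <- (v0 + 3)               {18,19,20,21,22,23,24,25,26,27,28,29,30,31}
step 18: eval (v0 < (2 + (lane // 2))) {18,19,20,21,22,23,24,25,26,27,28,29,30,31}
step 19: v1 <- (min(-6, v1) - (v1 + -4)) {24,25,26,27,28,29,30,31}
step 20: v1 <- 11                     {24,25,26,27,28,29,30,31}
step 21: v0 <- (v0 + 3)               {24,25,26,27,28,29,30,31}
step 22: eval (v0 < (2 + (lane // 2))) {24,25,26,27,28,29,30,31}
step 23: v1 <- (min(-6, v1) - (v1 + -4)) {30,31}
step 24: v1 <- 11                     {30,31}
step 25: v0 <- (v0 + 3)               {30,31}
step 26: eval (v0 < (2 + (lane // 2))) {30,31}
step 27: v0 <- (v1 - (lane // 4))     {0,1,2,3,4,5,6,7,8,9,10,11,12,13,14,15,16,17,18,19,20,21,22,23,24,25,26,27,28,29,30,31}
step 28: v0 <- (max(v0, lane) - (v1 % 5)) {0,1,2,3,4,5,6,7,8,9,10,11,12,13,14,15,16,17,18,19,20,21,22,23,24,25,26,27,28,29,30,31}

Answer: 29 steps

v1: 11,11,11,11,11,11,11,11,11,11,11,11,11,11,11,11,11,11,11,11,11,11,11,11,11,11,11,11,11,11,11,11
v0: 10,10,10,10,9,9,9,9,8,8,9,10,11,12,13,14,15,16,17,18,19,20,21,22,23,24,25,26,27,28,29,30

steps = 29; useful = 568; efficiency = 568/928 = 71/116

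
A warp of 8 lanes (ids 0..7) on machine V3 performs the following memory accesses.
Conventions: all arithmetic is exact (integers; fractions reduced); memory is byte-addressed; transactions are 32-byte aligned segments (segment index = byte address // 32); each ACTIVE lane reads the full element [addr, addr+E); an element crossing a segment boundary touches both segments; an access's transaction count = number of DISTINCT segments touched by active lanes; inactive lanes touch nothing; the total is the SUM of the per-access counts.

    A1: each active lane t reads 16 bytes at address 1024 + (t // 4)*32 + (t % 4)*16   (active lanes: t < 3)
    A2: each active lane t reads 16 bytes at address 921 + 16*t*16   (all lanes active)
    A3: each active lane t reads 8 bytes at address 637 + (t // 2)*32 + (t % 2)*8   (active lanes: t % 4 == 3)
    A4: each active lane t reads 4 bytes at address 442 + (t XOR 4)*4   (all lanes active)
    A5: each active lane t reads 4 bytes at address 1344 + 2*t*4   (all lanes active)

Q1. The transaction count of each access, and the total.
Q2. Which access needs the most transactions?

A1: 2 transactions
A2: 16 transactions
A3: 2 transactions
A4: 2 transactions
A5: 2 transactions

Answer: 2,16,2,2,2; total 24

Answer: A2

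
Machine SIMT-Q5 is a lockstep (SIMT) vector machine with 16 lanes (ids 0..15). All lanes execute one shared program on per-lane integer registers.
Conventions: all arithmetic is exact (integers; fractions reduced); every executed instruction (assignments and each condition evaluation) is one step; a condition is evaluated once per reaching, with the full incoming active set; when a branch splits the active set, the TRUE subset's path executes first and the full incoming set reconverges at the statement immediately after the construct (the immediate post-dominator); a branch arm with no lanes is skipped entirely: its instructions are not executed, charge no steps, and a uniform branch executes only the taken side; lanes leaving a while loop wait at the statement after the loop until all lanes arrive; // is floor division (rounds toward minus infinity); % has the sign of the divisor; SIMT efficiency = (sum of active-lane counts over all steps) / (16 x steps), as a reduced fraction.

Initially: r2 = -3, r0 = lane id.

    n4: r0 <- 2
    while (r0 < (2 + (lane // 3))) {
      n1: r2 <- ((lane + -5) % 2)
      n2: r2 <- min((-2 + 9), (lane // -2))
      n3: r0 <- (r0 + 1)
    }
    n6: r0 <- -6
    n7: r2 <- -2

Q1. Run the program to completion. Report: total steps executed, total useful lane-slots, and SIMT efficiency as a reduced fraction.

Answer: 24 steps, 204 useful, 17/32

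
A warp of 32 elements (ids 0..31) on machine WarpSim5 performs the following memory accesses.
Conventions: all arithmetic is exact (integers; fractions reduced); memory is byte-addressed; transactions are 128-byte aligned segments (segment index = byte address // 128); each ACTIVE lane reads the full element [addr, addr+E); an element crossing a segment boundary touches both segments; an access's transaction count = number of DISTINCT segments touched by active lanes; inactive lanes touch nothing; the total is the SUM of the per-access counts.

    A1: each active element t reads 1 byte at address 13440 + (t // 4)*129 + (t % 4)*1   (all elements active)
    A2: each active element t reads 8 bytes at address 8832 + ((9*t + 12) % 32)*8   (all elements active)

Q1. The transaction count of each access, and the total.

A1: 8 transactions
A2: 2 transactions

Answer: 8,2; total 10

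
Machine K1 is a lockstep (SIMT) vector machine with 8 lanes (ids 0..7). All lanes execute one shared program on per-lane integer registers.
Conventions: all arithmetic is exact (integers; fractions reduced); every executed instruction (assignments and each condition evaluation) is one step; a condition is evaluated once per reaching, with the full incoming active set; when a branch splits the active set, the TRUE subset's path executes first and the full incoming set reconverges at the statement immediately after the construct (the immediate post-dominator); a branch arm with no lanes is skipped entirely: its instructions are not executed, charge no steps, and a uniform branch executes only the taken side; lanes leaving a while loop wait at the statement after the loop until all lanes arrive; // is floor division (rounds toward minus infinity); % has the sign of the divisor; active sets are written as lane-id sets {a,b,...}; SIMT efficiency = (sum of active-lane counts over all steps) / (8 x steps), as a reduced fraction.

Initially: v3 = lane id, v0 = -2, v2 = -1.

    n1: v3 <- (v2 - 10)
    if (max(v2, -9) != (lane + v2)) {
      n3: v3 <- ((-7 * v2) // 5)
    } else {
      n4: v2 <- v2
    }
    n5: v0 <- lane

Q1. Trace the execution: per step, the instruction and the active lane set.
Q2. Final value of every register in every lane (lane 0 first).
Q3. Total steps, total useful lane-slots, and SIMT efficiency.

step 0: v3 <- (v2 - 10)              {0,1,2,3,4,5,6,7}
step 1: eval (max(v2, -9) != (lane + v2)) {0,1,2,3,4,5,6,7}
step 2: v3 <- ((-7 * v2) // 5)       {1,2,3,4,5,6,7}
step 3: v2 <- v2                     {0}
step 4: v0 <- lane                   {0,1,2,3,4,5,6,7}

Answer: 5 steps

v3: -11,1,1,1,1,1,1,1
v0: 0,1,2,3,4,5,6,7
v2: -1,-1,-1,-1,-1,-1,-1,-1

steps = 5; useful = 32; efficiency = 32/40 = 4/5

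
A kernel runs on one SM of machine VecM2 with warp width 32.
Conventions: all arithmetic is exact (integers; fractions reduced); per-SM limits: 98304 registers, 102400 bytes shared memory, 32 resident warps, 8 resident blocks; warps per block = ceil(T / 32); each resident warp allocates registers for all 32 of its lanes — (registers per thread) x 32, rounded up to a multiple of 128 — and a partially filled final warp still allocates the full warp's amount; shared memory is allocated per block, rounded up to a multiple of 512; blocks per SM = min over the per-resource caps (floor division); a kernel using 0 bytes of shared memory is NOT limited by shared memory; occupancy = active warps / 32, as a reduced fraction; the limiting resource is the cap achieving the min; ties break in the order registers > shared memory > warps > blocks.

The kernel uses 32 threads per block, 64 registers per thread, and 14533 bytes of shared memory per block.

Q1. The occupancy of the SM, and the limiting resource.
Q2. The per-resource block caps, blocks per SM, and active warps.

Answer: occupancy 3/16, limited by shared memory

registers: 48 blocks
shared memory: 6 blocks
warps: 32 blocks
blocks: 8 blocks

Answer: 6 blocks, 6 active warps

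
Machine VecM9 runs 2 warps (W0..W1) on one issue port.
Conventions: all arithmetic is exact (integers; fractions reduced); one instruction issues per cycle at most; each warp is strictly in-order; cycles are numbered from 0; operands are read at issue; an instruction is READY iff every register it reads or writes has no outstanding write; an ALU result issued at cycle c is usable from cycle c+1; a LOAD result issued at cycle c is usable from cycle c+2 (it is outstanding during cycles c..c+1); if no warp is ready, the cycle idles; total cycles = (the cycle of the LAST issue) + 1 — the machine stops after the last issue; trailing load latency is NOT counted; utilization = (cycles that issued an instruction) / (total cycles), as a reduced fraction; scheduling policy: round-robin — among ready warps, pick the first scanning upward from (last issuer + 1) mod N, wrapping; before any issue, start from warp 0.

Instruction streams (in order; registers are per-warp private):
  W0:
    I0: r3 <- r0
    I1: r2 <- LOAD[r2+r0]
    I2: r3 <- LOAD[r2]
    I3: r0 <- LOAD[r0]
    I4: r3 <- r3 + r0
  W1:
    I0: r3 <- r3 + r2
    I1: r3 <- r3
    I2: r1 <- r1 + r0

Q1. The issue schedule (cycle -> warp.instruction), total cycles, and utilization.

cycle 0: W0.I0
cycle 1: W1.I0
cycle 2: W0.I1
cycle 3: W1.I1
cycle 4: W0.I2
cycle 5: W1.I2
cycle 6: W0.I3
cycle 7: idle
cycle 8: W0.I4

Answer: 9 cycles, utilization 8/9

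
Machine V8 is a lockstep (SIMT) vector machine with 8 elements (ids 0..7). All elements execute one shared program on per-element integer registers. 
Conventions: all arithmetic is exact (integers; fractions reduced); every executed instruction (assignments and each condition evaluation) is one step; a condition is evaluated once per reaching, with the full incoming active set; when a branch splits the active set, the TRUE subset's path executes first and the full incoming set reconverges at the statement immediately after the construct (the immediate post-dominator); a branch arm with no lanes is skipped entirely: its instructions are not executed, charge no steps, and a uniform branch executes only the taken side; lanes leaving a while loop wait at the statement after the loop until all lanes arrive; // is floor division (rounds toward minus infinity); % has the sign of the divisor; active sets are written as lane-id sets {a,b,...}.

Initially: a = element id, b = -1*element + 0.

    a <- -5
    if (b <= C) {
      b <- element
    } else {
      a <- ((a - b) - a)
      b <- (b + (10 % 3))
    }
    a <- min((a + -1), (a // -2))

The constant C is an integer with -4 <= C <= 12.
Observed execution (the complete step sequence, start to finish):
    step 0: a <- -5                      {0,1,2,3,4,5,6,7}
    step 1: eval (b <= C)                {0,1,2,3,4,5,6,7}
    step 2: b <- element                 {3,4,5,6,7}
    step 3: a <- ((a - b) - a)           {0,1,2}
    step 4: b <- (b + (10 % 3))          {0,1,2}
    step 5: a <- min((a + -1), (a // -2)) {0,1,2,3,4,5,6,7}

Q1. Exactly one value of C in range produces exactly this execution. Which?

Answer: C = -3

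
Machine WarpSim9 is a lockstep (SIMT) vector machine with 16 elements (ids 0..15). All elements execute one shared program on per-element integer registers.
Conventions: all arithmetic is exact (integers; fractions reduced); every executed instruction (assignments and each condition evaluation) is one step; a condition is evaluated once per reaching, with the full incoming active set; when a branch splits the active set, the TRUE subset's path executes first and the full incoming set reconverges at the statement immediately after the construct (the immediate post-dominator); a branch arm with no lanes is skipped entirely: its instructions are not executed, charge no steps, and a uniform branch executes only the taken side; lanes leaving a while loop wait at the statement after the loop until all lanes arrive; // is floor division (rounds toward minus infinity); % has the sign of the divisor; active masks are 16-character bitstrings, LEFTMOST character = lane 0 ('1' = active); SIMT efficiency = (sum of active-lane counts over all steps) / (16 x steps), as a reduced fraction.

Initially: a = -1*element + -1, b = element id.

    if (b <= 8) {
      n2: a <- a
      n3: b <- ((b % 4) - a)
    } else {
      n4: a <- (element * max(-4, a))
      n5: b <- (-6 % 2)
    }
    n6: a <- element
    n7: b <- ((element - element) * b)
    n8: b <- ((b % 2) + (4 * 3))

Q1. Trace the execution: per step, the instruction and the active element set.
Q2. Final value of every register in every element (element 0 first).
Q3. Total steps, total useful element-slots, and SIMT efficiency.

step 0: eval (b <= 8)                1111111111111111
step 1: a <- a                       1111111110000000
step 2: b <- ((b % 4) - a)           1111111110000000
step 3: a <- (element * max(-4, a))  0000000001111111
step 4: b <- (-6 % 2)                0000000001111111
step 5: a <- element                 1111111111111111
step 6: b <- ((element - element) * b) 1111111111111111
step 7: b <- ((b % 2) + (4 * 3))     1111111111111111

Answer: 8 steps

a: 0,1,2,3,4,5,6,7,8,9,10,11,12,13,14,15
b: 12,12,12,12,12,12,12,12,12,12,12,12,12,12,12,12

steps = 8; useful = 96; efficiency = 96/128 = 3/4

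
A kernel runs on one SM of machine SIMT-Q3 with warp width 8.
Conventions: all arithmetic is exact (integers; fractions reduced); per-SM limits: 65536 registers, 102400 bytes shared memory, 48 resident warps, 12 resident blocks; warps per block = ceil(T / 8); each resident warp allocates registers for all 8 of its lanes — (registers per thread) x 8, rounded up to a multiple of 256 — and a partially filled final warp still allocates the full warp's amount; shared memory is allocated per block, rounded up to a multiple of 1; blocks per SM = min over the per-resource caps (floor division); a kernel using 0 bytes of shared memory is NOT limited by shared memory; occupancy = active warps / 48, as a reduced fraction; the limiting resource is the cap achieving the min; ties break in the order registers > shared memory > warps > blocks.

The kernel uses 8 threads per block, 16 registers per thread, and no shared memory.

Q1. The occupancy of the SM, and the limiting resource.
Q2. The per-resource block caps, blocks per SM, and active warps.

Answer: occupancy 1/4, limited by blocks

registers: 256 blocks
shared memory: no limit (kernel uses none)
warps: 48 blocks
blocks: 12 blocks

Answer: 12 blocks, 12 active warps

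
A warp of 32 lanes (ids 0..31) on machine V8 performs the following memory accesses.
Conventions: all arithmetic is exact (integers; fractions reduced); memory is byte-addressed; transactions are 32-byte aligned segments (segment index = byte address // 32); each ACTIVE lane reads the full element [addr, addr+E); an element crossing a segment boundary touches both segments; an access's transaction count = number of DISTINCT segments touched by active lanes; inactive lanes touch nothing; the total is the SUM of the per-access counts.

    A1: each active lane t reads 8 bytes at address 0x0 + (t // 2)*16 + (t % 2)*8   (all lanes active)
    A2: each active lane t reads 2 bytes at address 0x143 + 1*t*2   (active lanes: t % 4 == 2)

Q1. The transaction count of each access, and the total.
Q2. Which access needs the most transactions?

A1: 8 transactions
A2: 3 transactions

Answer: 8,3; total 11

Answer: A1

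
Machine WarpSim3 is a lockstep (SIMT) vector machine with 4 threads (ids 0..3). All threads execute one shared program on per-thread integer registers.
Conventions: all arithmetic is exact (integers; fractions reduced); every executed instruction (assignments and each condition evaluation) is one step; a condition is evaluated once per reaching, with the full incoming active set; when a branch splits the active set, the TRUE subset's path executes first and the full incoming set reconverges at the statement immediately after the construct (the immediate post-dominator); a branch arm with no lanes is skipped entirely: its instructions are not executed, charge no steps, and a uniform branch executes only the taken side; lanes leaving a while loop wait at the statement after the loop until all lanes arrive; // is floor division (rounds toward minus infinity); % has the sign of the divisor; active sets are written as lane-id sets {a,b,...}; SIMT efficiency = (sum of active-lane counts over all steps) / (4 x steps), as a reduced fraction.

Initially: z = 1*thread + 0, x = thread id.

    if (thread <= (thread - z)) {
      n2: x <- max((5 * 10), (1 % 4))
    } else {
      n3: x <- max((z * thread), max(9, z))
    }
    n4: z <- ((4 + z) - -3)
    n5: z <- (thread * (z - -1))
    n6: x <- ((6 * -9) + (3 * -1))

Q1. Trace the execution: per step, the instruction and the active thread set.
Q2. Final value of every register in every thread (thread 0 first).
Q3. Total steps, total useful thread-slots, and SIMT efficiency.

step 0: eval (thread <= (thread - z)) {0,1,2,3}
step 1: x <- max((5 * 10), (1 % 4))  {0}
step 2: x <- max((z * thread), max(9, z)) {1,2,3}
step 3: z <- ((4 + z) - -3)          {0,1,2,3}
step 4: z <- (thread * (z - -1))     {0,1,2,3}
step 5: x <- ((6 * -9) + (3 * -1))   {0,1,2,3}

Answer: 6 steps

z: 0,9,20,33
x: -57,-57,-57,-57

steps = 6; useful = 20; efficiency = 20/24 = 5/6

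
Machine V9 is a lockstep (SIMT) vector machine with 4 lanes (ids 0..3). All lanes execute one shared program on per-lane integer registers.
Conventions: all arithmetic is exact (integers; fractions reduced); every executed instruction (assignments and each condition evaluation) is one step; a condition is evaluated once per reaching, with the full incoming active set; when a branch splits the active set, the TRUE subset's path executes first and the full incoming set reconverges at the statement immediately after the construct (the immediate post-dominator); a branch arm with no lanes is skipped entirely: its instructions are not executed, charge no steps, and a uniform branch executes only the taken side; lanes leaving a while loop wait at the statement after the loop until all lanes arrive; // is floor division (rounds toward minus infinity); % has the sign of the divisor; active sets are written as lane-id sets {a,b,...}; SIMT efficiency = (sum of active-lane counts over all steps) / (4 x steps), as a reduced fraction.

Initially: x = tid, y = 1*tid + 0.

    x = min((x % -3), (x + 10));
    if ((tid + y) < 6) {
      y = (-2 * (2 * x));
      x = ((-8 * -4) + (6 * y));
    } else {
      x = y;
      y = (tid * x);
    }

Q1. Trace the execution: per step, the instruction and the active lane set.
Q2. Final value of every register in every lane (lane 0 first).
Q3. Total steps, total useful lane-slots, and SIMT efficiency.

step 0: x <- min((x % -3), (x + 10)) {0,1,2,3}
step 1: eval ((tid + y) < 6)         {0,1,2,3}
step 2: y <- (-2 * (2 * x))          {0,1,2}
step 3: x <- ((-8 * -4) + (6 * y))   {0,1,2}
step 4: x <- y                       {3}
step 5: y <- (tid * x)               {3}

Answer: 6 steps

x: 32,80,56,3
y: 0,8,4,9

steps = 6; useful = 16; efficiency = 16/24 = 2/3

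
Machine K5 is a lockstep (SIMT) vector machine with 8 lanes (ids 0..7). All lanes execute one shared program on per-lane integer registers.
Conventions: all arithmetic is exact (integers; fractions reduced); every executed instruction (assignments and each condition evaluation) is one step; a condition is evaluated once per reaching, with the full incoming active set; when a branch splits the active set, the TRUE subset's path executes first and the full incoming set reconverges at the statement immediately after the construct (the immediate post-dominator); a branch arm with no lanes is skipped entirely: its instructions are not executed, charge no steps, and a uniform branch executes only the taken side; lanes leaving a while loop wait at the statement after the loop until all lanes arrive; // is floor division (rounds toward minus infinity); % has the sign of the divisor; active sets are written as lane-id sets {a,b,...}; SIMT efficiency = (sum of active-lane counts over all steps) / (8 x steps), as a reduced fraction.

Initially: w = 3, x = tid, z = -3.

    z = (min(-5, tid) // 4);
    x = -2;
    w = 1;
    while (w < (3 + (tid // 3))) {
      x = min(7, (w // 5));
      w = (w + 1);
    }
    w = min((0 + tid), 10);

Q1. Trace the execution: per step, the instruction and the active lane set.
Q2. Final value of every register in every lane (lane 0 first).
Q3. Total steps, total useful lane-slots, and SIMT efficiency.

step 0: z <- (min(-5, tid) // 4)     {0,1,2,3,4,5,6,7}
step 1: x <- -2                      {0,1,2,3,4,5,6,7}
step 2: w <- 1                       {0,1,2,3,4,5,6,7}
step 3: eval (w < (3 + (tid // 3)))  {0,1,2,3,4,5,6,7}
step 4: x <- min(7, (w // 5))        {0,1,2,3,4,5,6,7}
step 5: w <- (w + 1)                 {0,1,2,3,4,5,6,7}
step 6: eval (w < (3 + (tid // 3)))  {0,1,2,3,4,5,6,7}
step 7: x <- min(7, (w // 5))        {0,1,2,3,4,5,6,7}
step 8: w <- (w + 1)                 {0,1,2,3,4,5,6,7}
step 9: eval (w < (3 + (tid // 3)))  {0,1,2,3,4,5,6,7}
step 10: x <- min(7, (w // 5))        {3,4,5,6,7}
step 11: w <- (w + 1)                 {3,4,5,6,7}
step 12: eval (w < (3 + (tid // 3)))  {3,4,5,6,7}
step 13: x <- min(7, (w // 5))        {6,7}
step 14: w <- (w + 1)                 {6,7}
step 15: eval (w < (3 + (tid // 3)))  {6,7}
step 16: w <- min((0 + tid), 10)      {0,1,2,3,4,5,6,7}

Answer: 17 steps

w: 0,1,2,3,4,5,6,7
x: 0,0,0,0,0,0,0,0
z: -2,-2,-2,-2,-2,-2,-2,-2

steps = 17; useful = 109; efficiency = 109/136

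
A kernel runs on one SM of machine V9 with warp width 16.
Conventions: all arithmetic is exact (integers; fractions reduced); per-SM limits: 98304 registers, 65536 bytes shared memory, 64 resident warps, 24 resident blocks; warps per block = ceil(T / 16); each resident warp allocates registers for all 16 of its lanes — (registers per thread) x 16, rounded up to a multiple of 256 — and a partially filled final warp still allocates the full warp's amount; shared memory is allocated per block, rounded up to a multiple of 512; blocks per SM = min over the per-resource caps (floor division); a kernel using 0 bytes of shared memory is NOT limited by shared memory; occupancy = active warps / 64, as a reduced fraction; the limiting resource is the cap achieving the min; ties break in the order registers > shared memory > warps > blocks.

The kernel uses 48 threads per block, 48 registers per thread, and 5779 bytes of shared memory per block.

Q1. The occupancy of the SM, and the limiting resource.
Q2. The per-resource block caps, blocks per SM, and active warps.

Answer: occupancy 15/32, limited by shared memory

registers: 42 blocks
shared memory: 10 blocks
warps: 21 blocks
blocks: 24 blocks

Answer: 10 blocks, 30 active warps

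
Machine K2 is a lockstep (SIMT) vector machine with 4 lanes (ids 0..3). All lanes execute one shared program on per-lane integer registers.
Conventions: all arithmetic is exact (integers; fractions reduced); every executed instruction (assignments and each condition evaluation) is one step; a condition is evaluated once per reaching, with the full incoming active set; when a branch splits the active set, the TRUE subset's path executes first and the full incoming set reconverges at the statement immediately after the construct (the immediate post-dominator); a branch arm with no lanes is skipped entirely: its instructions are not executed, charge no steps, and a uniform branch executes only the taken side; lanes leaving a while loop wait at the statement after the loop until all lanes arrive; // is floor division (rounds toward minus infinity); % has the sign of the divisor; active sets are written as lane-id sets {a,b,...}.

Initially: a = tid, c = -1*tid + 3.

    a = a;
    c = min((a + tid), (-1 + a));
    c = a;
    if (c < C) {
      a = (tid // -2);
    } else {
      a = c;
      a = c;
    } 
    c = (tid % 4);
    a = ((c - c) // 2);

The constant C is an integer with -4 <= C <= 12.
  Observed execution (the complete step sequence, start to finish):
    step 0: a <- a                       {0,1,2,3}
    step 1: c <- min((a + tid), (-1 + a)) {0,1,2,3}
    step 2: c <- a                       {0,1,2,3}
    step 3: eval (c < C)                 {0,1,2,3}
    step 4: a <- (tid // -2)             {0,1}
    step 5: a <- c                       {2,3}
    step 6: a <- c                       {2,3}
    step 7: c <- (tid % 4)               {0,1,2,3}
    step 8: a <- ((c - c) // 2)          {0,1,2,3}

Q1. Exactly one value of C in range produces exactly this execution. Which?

Answer: C = 2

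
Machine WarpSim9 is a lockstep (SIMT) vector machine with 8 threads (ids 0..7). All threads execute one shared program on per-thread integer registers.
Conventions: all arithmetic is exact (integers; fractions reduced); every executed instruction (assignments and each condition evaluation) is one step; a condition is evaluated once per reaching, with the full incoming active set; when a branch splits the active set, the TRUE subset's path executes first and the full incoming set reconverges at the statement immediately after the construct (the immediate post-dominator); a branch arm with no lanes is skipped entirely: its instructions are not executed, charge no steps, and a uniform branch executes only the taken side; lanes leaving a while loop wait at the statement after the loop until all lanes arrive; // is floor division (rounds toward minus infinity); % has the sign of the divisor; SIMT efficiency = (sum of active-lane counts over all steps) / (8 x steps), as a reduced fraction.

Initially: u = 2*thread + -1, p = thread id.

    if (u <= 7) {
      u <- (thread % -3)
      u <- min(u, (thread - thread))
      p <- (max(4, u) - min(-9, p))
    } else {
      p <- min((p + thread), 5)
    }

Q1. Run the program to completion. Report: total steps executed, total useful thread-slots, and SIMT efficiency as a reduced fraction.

Answer: 5 steps, 26 useful, 13/20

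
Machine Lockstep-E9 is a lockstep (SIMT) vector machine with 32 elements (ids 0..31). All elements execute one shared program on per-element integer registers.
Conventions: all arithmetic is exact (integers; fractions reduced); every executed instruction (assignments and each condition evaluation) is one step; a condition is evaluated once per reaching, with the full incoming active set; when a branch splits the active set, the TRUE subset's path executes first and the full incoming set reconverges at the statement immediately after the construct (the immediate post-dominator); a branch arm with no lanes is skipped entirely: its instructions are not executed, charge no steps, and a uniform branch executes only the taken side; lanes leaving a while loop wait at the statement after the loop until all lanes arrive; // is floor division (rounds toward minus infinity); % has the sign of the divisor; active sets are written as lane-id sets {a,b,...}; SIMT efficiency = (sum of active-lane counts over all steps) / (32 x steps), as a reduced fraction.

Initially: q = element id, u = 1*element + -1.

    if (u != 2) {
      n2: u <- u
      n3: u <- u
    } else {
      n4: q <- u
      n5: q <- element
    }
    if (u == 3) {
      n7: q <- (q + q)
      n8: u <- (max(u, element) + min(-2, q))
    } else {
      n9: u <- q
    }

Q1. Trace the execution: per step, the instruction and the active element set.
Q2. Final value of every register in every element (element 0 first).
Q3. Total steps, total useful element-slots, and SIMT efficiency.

step 0: eval (u != 2)                {0,1,2,3,4,5,6,7,8,9,10,11,12,13,14,15,16,17,18,19,20,21,22,23,24,25,26,27,28,29,30,31}
step 1: u <- u                       {0,1,2,4,5,6,7,8,9,10,11,12,13,14,15,16,17,18,19,20,21,22,23,24,25,26,27,28,29,30,31}
step 2: u <- u                       {0,1,2,4,5,6,7,8,9,10,11,12,13,14,15,16,17,18,19,20,21,22,23,24,25,26,27,28,29,30,31}
step 3: q <- u                       {3}
step 4: q <- element                 {3}
step 5: eval (u == 3)                {0,1,2,3,4,5,6,7,8,9,10,11,12,13,14,15,16,17,18,19,20,21,22,23,24,25,26,27,28,29,30,31}
step 6: q <- (q + q)                 {4}
step 7: u <- (max(u, element) + min(-2, q)) {4}
step 8: u <- q                       {0,1,2,3,5,6,7,8,9,10,11,12,13,14,15,16,17,18,19,20,21,22,23,24,25,26,27,28,29,30,31}

Answer: 9 steps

q: 0,1,2,3,8,5,6,7,8,9,10,11,12,13,14,15,16,17,18,19,20,21,22,23,24,25,26,27,28,29,30,31
u: 0,1,2,3,2,5,6,7,8,9,10,11,12,13,14,15,16,17,18,19,20,21,22,23,24,25,26,27,28,29,30,31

steps = 9; useful = 161; efficiency = 161/288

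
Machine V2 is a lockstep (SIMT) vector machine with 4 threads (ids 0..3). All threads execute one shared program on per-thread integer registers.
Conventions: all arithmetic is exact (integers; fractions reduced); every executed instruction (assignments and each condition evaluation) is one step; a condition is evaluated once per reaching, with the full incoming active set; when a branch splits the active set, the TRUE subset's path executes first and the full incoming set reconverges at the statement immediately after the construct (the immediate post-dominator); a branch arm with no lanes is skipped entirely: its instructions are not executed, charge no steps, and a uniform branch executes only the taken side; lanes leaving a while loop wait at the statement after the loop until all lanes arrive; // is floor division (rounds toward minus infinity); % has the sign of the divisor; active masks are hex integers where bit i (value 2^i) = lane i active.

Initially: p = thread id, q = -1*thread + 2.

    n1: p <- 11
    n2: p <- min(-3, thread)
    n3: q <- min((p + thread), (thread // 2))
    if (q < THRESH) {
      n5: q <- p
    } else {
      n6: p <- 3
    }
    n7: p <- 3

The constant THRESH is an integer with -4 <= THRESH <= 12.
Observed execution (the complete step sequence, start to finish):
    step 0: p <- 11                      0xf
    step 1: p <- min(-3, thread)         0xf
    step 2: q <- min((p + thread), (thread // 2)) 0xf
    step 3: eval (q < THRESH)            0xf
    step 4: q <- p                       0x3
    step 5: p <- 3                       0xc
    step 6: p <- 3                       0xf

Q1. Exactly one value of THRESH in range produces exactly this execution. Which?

Answer: THRESH = -1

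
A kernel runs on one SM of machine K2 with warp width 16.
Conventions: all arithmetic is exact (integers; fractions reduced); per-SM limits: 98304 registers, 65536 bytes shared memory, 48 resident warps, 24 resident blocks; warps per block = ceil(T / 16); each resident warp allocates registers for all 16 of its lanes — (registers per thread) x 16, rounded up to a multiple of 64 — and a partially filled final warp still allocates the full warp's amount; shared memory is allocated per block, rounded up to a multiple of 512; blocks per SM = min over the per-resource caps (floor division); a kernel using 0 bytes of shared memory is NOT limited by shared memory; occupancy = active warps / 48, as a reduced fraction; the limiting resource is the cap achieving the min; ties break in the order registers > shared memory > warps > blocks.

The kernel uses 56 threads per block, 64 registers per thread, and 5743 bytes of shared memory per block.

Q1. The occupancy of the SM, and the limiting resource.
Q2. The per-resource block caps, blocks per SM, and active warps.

Answer: occupancy 5/6, limited by shared memory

registers: 24 blocks
shared memory: 10 blocks
warps: 12 blocks
blocks: 24 blocks

Answer: 10 blocks, 40 active warps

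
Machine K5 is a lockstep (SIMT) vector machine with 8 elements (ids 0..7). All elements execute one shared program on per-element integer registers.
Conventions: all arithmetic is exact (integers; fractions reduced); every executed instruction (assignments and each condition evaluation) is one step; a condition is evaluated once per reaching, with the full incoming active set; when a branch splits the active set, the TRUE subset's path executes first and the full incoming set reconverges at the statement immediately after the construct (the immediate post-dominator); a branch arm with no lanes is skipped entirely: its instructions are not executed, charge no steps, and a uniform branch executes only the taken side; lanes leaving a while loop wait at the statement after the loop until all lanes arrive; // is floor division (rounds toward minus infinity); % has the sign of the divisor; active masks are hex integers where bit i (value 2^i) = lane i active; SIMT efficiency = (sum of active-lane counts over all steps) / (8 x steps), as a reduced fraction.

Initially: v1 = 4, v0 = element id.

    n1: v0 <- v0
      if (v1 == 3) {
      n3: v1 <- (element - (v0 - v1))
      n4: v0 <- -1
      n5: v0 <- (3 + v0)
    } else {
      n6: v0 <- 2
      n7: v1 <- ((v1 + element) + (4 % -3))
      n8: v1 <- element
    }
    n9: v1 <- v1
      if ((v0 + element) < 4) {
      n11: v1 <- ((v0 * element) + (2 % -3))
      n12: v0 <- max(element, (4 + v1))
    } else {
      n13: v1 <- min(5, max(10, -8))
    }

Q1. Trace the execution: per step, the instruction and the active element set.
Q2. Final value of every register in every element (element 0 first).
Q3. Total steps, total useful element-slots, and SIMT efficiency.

step 0: v0 <- v0                     0xff
step 1: eval (v1 == 3)               0xff
step 2: v0 <- 2                      0xff
step 3: v1 <- ((v1 + element) + (4 % -3)) 0xff
step 4: v1 <- element                0xff
step 5: v1 <- v1                     0xff
step 6: eval ((v0 + element) < 4)    0xff
step 7: v1 <- ((v0 * element) + (2 % -3)) 0x03
step 8: v0 <- max(element, (4 + v1)) 0x03
step 9: v1 <- min(5, max(10, -8))    0xfc

Answer: 10 steps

v1: -1,1,5,5,5,5,5,5
v0: 3,5,2,2,2,2,2,2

steps = 10; useful = 66; efficiency = 66/80 = 33/40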